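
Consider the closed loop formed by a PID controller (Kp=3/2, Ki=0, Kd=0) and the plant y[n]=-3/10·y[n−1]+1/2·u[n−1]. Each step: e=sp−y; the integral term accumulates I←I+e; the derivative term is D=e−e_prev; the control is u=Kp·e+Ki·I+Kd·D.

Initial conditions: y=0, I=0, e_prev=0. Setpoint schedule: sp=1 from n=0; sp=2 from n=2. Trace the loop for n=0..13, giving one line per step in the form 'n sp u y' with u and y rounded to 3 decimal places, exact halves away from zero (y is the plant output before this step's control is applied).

0 1 1.500 0.000
1 1 0.375 0.750
2 2 3.056 -0.038
3 2 0.691 1.539
4 2 3.175 -0.116
5 2 0.567 1.622
6 2 3.305 -0.203
7 2 0.430 1.713
8 2 3.449 -0.299
9 2 0.279 1.814
10 2 3.607 -0.405
11 2 0.112 1.925
12 2 3.782 -0.521
13 2 -0.071 2.047

(exact arithmetic carried between steps; '≈' marks a value shown rounded to 6 d.p. or computed from one; I and e_prev carry over from the previous line; the table rounds u and y to 3 d.p., halves away from zero)
n=0: y=0, sp=1, e=sp−y=1; I=1, D=e−e_prev=1; u=3/2·1+0·1+0·1=1.5; next y=-3/10·0+1/2·1.5=0.75
n=1: y=0.75, sp=1, e=sp−y=0.25; I=1.25, D=e−e_prev=-0.75; u=3/2·0.25+0·1.25+0·(-0.75)=0.375; next y=-3/10·0.75+1/2·0.375=-0.0375
n=2: y=-0.0375, sp=2, e=sp−y=2.0375; I=3.2875, D=e−e_prev=1.7875; u=3/2·2.0375+0·3.2875+0·1.7875=3.05625; next y=-3/10·(-0.0375)+1/2·3.05625=1.539375
n=3: y=1.539375, sp=2, e=sp−y=0.460625; I=3.748125, D=e−e_prev=-1.576875; u=3/2·0.460625+0·3.748125+0·(-1.576875)≈0.690938; next y=-3/10·1.539375+1/2·0.690938≈-0.116344
n=4: y≈-0.116344, sp=2, e=sp−y≈2.116344; I≈5.864469, D=e−e_prev≈1.655719; u=3/2·2.116344+0·5.864469+0·1.655719≈3.174516; next y=-3/10·(-0.116344)+1/2·3.174516≈1.622161
n=5: y≈1.622161, sp=2, e=sp−y≈0.377839; I≈6.242308, D=e−e_prev≈-1.738505; u=3/2·0.377839+0·6.242308+0·(-1.738505)≈0.566759; next y=-3/10·1.622161+1/2·0.566759≈-0.203269
n=6: y≈-0.203269, sp=2, e=sp−y≈2.203269; I≈8.445577, D=e−e_prev≈1.825430; u=3/2·2.203269+0·8.445577+0·1.825430≈3.304903; next y=-3/10·(-0.203269)+1/2·3.304903≈1.713432
n=7: y≈1.713432, sp=2, e=sp−y≈0.286568; I≈8.732144, D=e−e_prev≈-1.916701; u=3/2·0.286568+0·8.732144+0·(-1.916701)≈0.429851; next y=-3/10·1.713432+1/2·0.429851≈-0.299104
n=8: y≈-0.299104, sp=2, e=sp−y≈2.299104; I≈11.031248, D=e−e_prev≈2.012536; u=3/2·2.299104+0·11.031248+0·2.012536≈3.448656; next y=-3/10·(-0.299104)+1/2·3.448656≈1.814059
n=9: y≈1.814059, sp=2, e=sp−y≈0.185941; I≈11.217189, D=e−e_prev≈-2.113163; u=3/2·0.185941+0·11.217189+0·(-2.113163)≈0.278911; next y=-3/10·1.814059+1/2·0.278911≈-0.404762
n=10: y≈-0.404762, sp=2, e=sp−y≈2.404762; I≈13.621951, D=e−e_prev≈2.218821; u=3/2·2.404762+0·13.621951+0·2.218821≈3.607143; next y=-3/10·(-0.404762)+1/2·3.607143≈1.925000
n=11: y≈1.925000, sp=2, e=sp−y≈0.075000; I≈13.696951, D=e−e_prev≈-2.329763; u=3/2·0.075000+0·13.696951+0·(-2.329763)≈0.112500; next y=-3/10·1.925000+1/2·0.112500≈-0.521250
n=12: y≈-0.521250, sp=2, e=sp−y≈2.521250; I≈16.218201, D=e−e_prev≈2.446251; u=3/2·2.521250+0·16.218201+0·2.446251≈3.781876; next y=-3/10·(-0.521250)+1/2·3.781876≈2.047313
n=13: y≈2.047313, sp=2, e=sp−y≈-0.047313; I≈16.170889, D=e−e_prev≈-2.568563; u=3/2·(-0.047313)+0·16.170889+0·(-2.568563)≈-0.070969; next y=-3/10·2.047313+1/2·(-0.070969)≈-0.649679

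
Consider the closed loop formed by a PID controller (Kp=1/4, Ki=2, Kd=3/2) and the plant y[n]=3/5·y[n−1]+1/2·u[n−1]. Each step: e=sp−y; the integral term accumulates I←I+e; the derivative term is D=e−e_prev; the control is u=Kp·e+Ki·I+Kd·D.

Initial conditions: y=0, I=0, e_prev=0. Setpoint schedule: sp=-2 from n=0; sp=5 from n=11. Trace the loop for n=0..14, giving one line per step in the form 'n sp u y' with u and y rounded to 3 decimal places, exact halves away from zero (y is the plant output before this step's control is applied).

0 -2 -7.500 0.000
1 -2 5.563 -3.750
2 -2 -12.617 0.531
3 -2 13.196 -5.990
4 -2 -22.333 3.004
5 -2 27.531 -9.364
6 -2 -41.960 8.147
7 -2 54.908 -16.092
8 -2 -80.357 17.799
9 -2 108.249 -29.499
10 -2 -154.915 36.425
11 5 238.475 -55.603
12 5 -319.405 85.876
13 5 458.759 -108.177
14 5 -628.405 164.473

(exact arithmetic carried between steps; '≈' marks a value shown rounded to 6 d.p. or computed from one; I and e_prev carry over from the previous line; the table rounds u and y to 3 d.p., halves away from zero)
n=0: y=0, sp=-2, e=sp−y=-2; I=-2, D=e−e_prev=-2; u=1/4·(-2)+2·(-2)+3/2·(-2)=-7.5; next y=3/5·0+1/2·(-7.5)=-3.75
n=1: y=-3.75, sp=-2, e=sp−y=1.75; I=-0.25, D=e−e_prev=3.75; u=1/4·1.75+2·(-0.25)+3/2·3.75=5.5625; next y=3/5·(-3.75)+1/2·5.5625=0.53125
n=2: y=0.53125, sp=-2, e=sp−y=-2.53125; I=-2.78125, D=e−e_prev=-4.28125; u=1/4·(-2.53125)+2·(-2.78125)+3/2·(-4.28125)≈-12.617188; next y=3/5·0.53125+1/2·(-12.617188)≈-5.989844
n=3: y≈-5.989844, sp=-2, e=sp−y≈3.989844; I≈1.208594, D=e−e_prev≈6.521094; u=1/4·3.989844+2·1.208594+3/2·6.521094≈13.196289; next y=3/5·(-5.989844)+1/2·13.196289≈3.004238
n=4: y≈3.004238, sp=-2, e=sp−y≈-5.004238; I≈-3.795645, D=e−e_prev≈-8.994082; u=1/4·(-5.004238)+2·(-3.795645)+3/2·(-8.994082)≈-22.333472; next y=3/5·3.004238+1/2·(-22.333472)≈-9.364193
n=5: y≈-9.364193, sp=-2, e=sp−y≈7.364193; I≈3.568548, D=e−e_prev≈12.368431; u=1/4·7.364193+2·3.568548+3/2·12.368431≈27.530792; next y=3/5·(-9.364193)+1/2·27.530792≈8.146880
n=6: y≈8.146880, sp=-2, e=sp−y≈-10.146880; I≈-6.578332, D=e−e_prev≈-17.511073; u=1/4·(-10.146880)+2·(-6.578332)+3/2·(-17.511073)≈-41.959993; next y=3/5·8.146880+1/2·(-41.959993)≈-16.091868
n=7: y≈-16.091868, sp=-2, e=sp−y≈14.091868; I≈7.513537, D=e−e_prev≈24.238749; u=1/4·14.091868+2·7.513537+3/2·24.238749≈54.908163; next y=3/5·(-16.091868)+1/2·54.908163≈17.798961
n=8: y≈17.798961, sp=-2, e=sp−y≈-19.798961; I≈-12.285424, D=e−e_prev≈-33.890829; u=1/4·(-19.798961)+2·(-12.285424)+3/2·(-33.890829)≈-80.356831; next y=3/5·17.798961+1/2·(-80.356831)≈-29.499039
n=9: y≈-29.499039, sp=-2, e=sp−y≈27.499039; I≈15.213615, D=e−e_prev≈47.298000; u=1/4·27.499039+2·15.213615+3/2·47.298000≈108.248991; next y=3/5·(-29.499039)+1/2·108.248991≈36.425072
n=10: y≈36.425072, sp=-2, e=sp−y≈-38.425072; I≈-23.211456, D=e−e_prev≈-65.924111; u=1/4·(-38.425072)+2·(-23.211456)+3/2·(-65.924111)≈-154.915347; next y=3/5·36.425072+1/2·(-154.915347)≈-55.602630
n=11: y≈-55.602630, sp=5, e=sp−y≈60.602630; I≈37.391174, D=e−e_prev≈99.027702; u=1/4·60.602630+2·37.391174+3/2·99.027702≈238.474559; next y=3/5·(-55.602630)+1/2·238.474559≈85.875701
n=12: y≈85.875701, sp=5, e=sp−y≈-80.875701; I≈-43.484527, D=e−e_prev≈-141.478332; u=1/4·(-80.875701)+2·(-43.484527)+3/2·(-141.478332)≈-319.405478; next y=3/5·85.875701+1/2·(-319.405478)≈-108.177318
n=13: y≈-108.177318, sp=5, e=sp−y≈113.177318; I≈69.692791, D=e−e_prev≈194.053019; u=1/4·113.177318+2·69.692791+3/2·194.053019≈458.759440; next y=3/5·(-108.177318)+1/2·458.759440≈164.473329
n=14: y≈164.473329, sp=5, e=sp−y≈-159.473329; I≈-89.780539, D=e−e_prev≈-272.650647; u=1/4·(-159.473329)+2·(-89.780539)+3/2·(-272.650647)≈-628.405380; next y=3/5·164.473329+1/2·(-628.405380)≈-215.518693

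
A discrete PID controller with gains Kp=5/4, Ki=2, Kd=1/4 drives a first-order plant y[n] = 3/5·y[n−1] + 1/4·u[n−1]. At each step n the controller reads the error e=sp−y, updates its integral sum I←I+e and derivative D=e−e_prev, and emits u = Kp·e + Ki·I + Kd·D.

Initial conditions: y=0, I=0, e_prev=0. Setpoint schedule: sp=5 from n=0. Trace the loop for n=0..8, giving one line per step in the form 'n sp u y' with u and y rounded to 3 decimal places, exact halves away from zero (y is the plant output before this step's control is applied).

(exact arithmetic carried between steps; '≈' marks a value shown rounded to 6 d.p. or computed from one; I and e_prev carry over from the previous line; the table rounds u and y to 3 d.p., halves away from zero)
n=0: y=0, sp=5, e=sp−y=5; I=5, D=e−e_prev=5; u=5/4·5+2·5+1/4·5=17.5; next y=3/5·0+1/4·17.5=4.375
n=1: y=4.375, sp=5, e=sp−y=0.625; I=5.625, D=e−e_prev=-4.375; u=5/4·0.625+2·5.625+1/4·(-4.375)=10.9375; next y=3/5·4.375+1/4·10.9375=5.359375
n=2: y=5.359375, sp=5, e=sp−y=-0.359375; I=5.265625, D=e−e_prev=-0.984375; u=5/4·(-0.359375)+2·5.265625+1/4·(-0.984375)≈9.835938; next y=3/5·5.359375+1/4·9.835938≈5.674609
n=3: y≈5.674609, sp=5, e=sp−y≈-0.674609; I≈4.591016, D=e−e_prev≈-0.315234; u=5/4·(-0.674609)+2·4.591016+1/4·(-0.315234)≈8.259961; next y=3/5·5.674609+1/4·8.259961≈5.469756
n=4: y≈5.469756, sp=5, e=sp−y≈-0.469756; I≈4.121260, D=e−e_prev≈0.204854; u=5/4·(-0.469756)+2·4.121260+1/4·0.204854≈7.706538; next y=3/5·5.469756+1/4·7.706538≈5.208488
n=5: y≈5.208488, sp=5, e=sp−y≈-0.208488; I≈3.912772, D=e−e_prev≈0.261268; u=5/4·(-0.208488)+2·3.912772+1/4·0.261268≈7.630250; next y=3/5·5.208488+1/4·7.630250≈5.032655
n=6: y≈5.032655, sp=5, e=sp−y≈-0.032655; I≈3.880116, D=e−e_prev≈0.175833; u=5/4·(-0.032655)+2·3.880116+1/4·0.175833≈7.763372; next y=3/5·5.032655+1/4·7.763372≈4.960436
n=7: y≈4.960436, sp=5, e=sp−y≈0.039564; I≈3.919680, D=e−e_prev≈0.072219; u=5/4·0.039564+2·3.919680+1/4·0.072219≈7.906870; next y=3/5·4.960436+1/4·7.906870≈4.952979
n=8: y≈4.952979, sp=5, e=sp−y≈0.047021; I≈3.966701, D=e−e_prev≈0.007457; u=5/4·0.047021+2·3.966701+1/4·0.007457≈7.994042; next y=3/5·4.952979+1/4·7.994042≈4.970298

0 5 17.500 0.000
1 5 10.938 4.375
2 5 9.836 5.359
3 5 8.260 5.675
4 5 7.707 5.470
5 5 7.630 5.208
6 5 7.763 5.033
7 5 7.907 4.960
8 5 7.994 4.953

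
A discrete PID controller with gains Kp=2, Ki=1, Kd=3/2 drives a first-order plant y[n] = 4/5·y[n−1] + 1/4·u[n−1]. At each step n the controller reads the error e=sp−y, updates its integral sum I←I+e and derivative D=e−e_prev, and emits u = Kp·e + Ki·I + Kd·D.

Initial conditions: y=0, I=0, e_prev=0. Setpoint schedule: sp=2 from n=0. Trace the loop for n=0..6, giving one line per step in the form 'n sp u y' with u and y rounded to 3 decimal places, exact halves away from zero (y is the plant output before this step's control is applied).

(exact arithmetic carried between steps; '≈' marks a value shown rounded to 6 d.p. or computed from one; I and e_prev carry over from the previous line; the table rounds u and y to 3 d.p., halves away from zero)
n=0: y=0, sp=2, e=sp−y=2; I=2, D=e−e_prev=2; u=2·2+1·2+3/2·2=9; next y=4/5·0+1/4·9=2.25
n=1: y=2.25, sp=2, e=sp−y=-0.25; I=1.75, D=e−e_prev=-2.25; u=2·(-0.25)+1·1.75+3/2·(-2.25)=-2.125; next y=4/5·2.25+1/4·(-2.125)=1.26875
n=2: y=1.26875, sp=2, e=sp−y=0.73125; I=2.48125, D=e−e_prev=0.98125; u=2·0.73125+1·2.48125+3/2·0.98125=5.415625; next y=4/5·1.26875+1/4·5.415625≈2.368906
n=3: y≈2.368906, sp=2, e=sp−y≈-0.368906; I≈2.112344, D=e−e_prev≈-1.100156; u=2·(-0.368906)+1·2.112344+3/2·(-1.100156)≈-0.275703; next y=4/5·2.368906+1/4·(-0.275703)≈1.826199
n=4: y≈1.826199, sp=2, e=sp−y≈0.173801; I≈2.286145, D=e−e_prev≈0.542707; u=2·0.173801+1·2.286145+3/2·0.542707≈3.447807; next y=4/5·1.826199+1/4·3.447807≈2.322911
n=5: y≈2.322911, sp=2, e=sp−y≈-0.322911; I≈1.963233, D=e−e_prev≈-0.496712; u=2·(-0.322911)+1·1.963233+3/2·(-0.496712)≈0.572344; next y=4/5·2.322911+1/4·0.572344≈2.001415
n=6: y≈2.001415, sp=2, e=sp−y≈-0.001415; I≈1.961819, D=e−e_prev≈0.321496; u=2·(-0.001415)+1·1.961819+3/2·0.321496≈2.441234; next y=4/5·2.001415+1/4·2.441234≈2.211440

0 2 9.000 0.000
1 2 -2.125 2.250
2 2 5.416 1.269
3 2 -0.276 2.369
4 2 3.448 1.826
5 2 0.572 2.323
6 2 2.441 2.001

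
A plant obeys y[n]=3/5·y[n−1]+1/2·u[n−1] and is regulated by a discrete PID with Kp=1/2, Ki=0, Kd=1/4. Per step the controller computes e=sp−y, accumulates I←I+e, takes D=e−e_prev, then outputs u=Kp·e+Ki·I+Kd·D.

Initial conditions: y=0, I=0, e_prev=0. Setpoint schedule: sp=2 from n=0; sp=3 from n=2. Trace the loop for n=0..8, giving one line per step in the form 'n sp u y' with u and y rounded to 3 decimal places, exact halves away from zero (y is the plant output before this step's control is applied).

0 2 1.500 0.000
1 2 0.438 0.750
2 3 1.436 0.669
3 3 0.828 1.119
4 3 0.966 1.085
5 3 0.921 1.134
6 3 0.928 1.141
7 3 0.924 1.148
8 3 0.924 1.151

(exact arithmetic carried between steps; '≈' marks a value shown rounded to 6 d.p. or computed from one; I and e_prev carry over from the previous line; the table rounds u and y to 3 d.p., halves away from zero)
n=0: y=0, sp=2, e=sp−y=2; I=2, D=e−e_prev=2; u=1/2·2+0·2+1/4·2=1.5; next y=3/5·0+1/2·1.5=0.75
n=1: y=0.75, sp=2, e=sp−y=1.25; I=3.25, D=e−e_prev=-0.75; u=1/2·1.25+0·3.25+1/4·(-0.75)=0.4375; next y=3/5·0.75+1/2·0.4375=0.66875
n=2: y=0.66875, sp=3, e=sp−y=2.33125; I=5.58125, D=e−e_prev=1.08125; u=1/2·2.33125+0·5.58125+1/4·1.08125≈1.435938; next y=3/5·0.66875+1/2·1.435938≈1.119219
n=3: y≈1.119219, sp=3, e=sp−y≈1.880781; I≈7.462031, D=e−e_prev≈-0.450469; u=1/2·1.880781+0·7.462031+1/4·(-0.450469)≈0.827773; next y=3/5·1.119219+1/2·0.827773≈1.085418
n=4: y≈1.085418, sp=3, e=sp−y≈1.914582; I≈9.376613, D=e−e_prev≈0.033801; u=1/2·1.914582+0·9.376613+1/4·0.033801≈0.965741; next y=3/5·1.085418+1/2·0.965741≈1.134121
n=5: y≈1.134121, sp=3, e=sp−y≈1.865879; I≈11.242492, D=e−e_prev≈-0.048703; u=1/2·1.865879+0·11.242492+1/4·(-0.048703)≈0.920763; next y=3/5·1.134121+1/2·0.920763≈1.140855
n=6: y≈1.140855, sp=3, e=sp−y≈1.859145; I≈13.101637, D=e−e_prev≈-0.006733; u=1/2·1.859145+0·13.101637+1/4·(-0.006733)≈0.927889; next y=3/5·1.140855+1/2·0.927889≈1.148457
n=7: y≈1.148457, sp=3, e=sp−y≈1.851543; I≈14.953180, D=e−e_prev≈-0.007603; u=1/2·1.851543+0·14.953180+1/4·(-0.007603)≈0.923871; next y=3/5·1.148457+1/2·0.923871≈1.151010
n=8: y≈1.151010, sp=3, e=sp−y≈1.848990; I≈16.802170, D=e−e_prev≈-0.002552; u=1/2·1.848990+0·16.802170+1/4·(-0.002552)≈0.923857; next y=3/5·1.151010+1/2·0.923857≈1.152534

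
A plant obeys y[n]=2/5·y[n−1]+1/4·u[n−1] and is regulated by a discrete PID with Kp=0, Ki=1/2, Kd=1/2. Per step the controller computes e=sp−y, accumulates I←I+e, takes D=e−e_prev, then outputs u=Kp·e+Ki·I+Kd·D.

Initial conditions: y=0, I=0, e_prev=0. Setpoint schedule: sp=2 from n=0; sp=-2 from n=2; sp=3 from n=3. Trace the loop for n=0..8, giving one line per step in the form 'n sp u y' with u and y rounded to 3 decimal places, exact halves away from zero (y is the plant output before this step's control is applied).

0 2 2.000 0.000
1 2 1.500 0.500
2 -2 -1.575 0.575
3 3 4.914 -0.164
4 3 2.300 1.163
5 3 4.004 1.040
6 3 4.546 1.417
7 3 5.240 1.703
8 3 5.743 1.991

(exact arithmetic carried between steps; '≈' marks a value shown rounded to 6 d.p. or computed from one; I and e_prev carry over from the previous line; the table rounds u and y to 3 d.p., halves away from zero)
n=0: y=0, sp=2, e=sp−y=2; I=2, D=e−e_prev=2; u=0·2+1/2·2+1/2·2=2; next y=2/5·0+1/4·2=0.5
n=1: y=0.5, sp=2, e=sp−y=1.5; I=3.5, D=e−e_prev=-0.5; u=0·1.5+1/2·3.5+1/2·(-0.5)=1.5; next y=2/5·0.5+1/4·1.5=0.575
n=2: y=0.575, sp=-2, e=sp−y=-2.575; I=0.925, D=e−e_prev=-4.075; u=0·(-2.575)+1/2·0.925+1/2·(-4.075)=-1.575; next y=2/5·0.575+1/4·(-1.575)=-0.16375
n=3: y=-0.16375, sp=3, e=sp−y=3.16375; I=4.08875, D=e−e_prev=5.73875; u=0·3.16375+1/2·4.08875+1/2·5.73875=4.91375; next y=2/5·(-0.16375)+1/4·4.91375≈1.162938
n=4: y≈1.162938, sp=3, e=sp−y≈1.837063; I≈5.925813, D=e−e_prev≈-1.326688; u=0·1.837063+1/2·5.925813+1/2·(-1.326688)≈2.299563; next y=2/5·1.162938+1/4·2.299563≈1.040066
n=5: y≈1.040066, sp=3, e=sp−y≈1.959934; I≈7.885747, D=e−e_prev≈0.122872; u=0·1.959934+1/2·7.885747+1/2·0.122872≈4.004309; next y=2/5·1.040066+1/4·4.004309≈1.417104
n=6: y≈1.417104, sp=3, e=sp−y≈1.582896; I≈9.468643, D=e−e_prev≈-0.377038; u=0·1.582896+1/2·9.468643+1/2·(-0.377038)≈4.545803; next y=2/5·1.417104+1/4·4.545803≈1.703292
n=7: y≈1.703292, sp=3, e=sp−y≈1.296708; I≈10.765351, D=e−e_prev≈-0.286189; u=0·1.296708+1/2·10.765351+1/2·(-0.286189)≈5.239581; next y=2/5·1.703292+1/4·5.239581≈1.991212
n=8: y≈1.991212, sp=3, e=sp−y≈1.008788; I≈11.774139, D=e−e_prev≈-0.287920; u=0·1.008788+1/2·11.774139+1/2·(-0.287920)≈5.743109; next y=2/5·1.991212+1/4·5.743109≈2.232262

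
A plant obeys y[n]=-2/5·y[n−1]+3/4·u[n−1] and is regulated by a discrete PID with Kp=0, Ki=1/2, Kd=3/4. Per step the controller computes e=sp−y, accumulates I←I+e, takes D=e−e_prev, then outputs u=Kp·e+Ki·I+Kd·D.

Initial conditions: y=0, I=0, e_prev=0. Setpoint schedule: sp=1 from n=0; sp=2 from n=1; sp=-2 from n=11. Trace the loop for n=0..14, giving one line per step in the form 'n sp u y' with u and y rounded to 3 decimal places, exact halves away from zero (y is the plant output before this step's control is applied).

0 1 1.250 0.000
1 2 1.078 0.938
2 2 2.192 0.434
3 2 1.301 1.471
4 2 3.698 0.387
5 2 0.903 2.618
6 2 6.003 -0.370
7 2 -1.329 4.650
8 2 10.495 -2.857
9 2 -7.545 9.014
10 2 20.698 -9.264
11 -2 -27.995 19.229
12 -2 45.657 -28.688
13 -2 -69.944 45.718
14 -2 107.580 -70.745

(exact arithmetic carried between steps; '≈' marks a value shown rounded to 6 d.p. or computed from one; I and e_prev carry over from the previous line; the table rounds u and y to 3 d.p., halves away from zero)
n=0: y=0, sp=1, e=sp−y=1; I=1, D=e−e_prev=1; u=0·1+1/2·1+3/4·1=1.25; next y=-2/5·0+3/4·1.25=0.9375
n=1: y=0.9375, sp=2, e=sp−y=1.0625; I=2.0625, D=e−e_prev=0.0625; u=0·1.0625+1/2·2.0625+3/4·0.0625=1.078125; next y=-2/5·0.9375+3/4·1.078125≈0.433594
n=2: y≈0.433594, sp=2, e=sp−y≈1.566406; I≈3.628906, D=e−e_prev≈0.503906; u=0·1.566406+1/2·3.628906+3/4·0.503906≈2.192383; next y=-2/5·0.433594+3/4·2.192383≈1.470850
n=3: y≈1.470850, sp=2, e=sp−y≈0.529150; I≈4.158057, D=e−e_prev≈-1.037256; u=0·0.529150+1/2·4.158057+3/4·(-1.037256)≈1.301086; next y=-2/5·1.470850+3/4·1.301086≈0.387475
n=4: y≈0.387475, sp=2, e=sp−y≈1.612525; I≈5.770582, D=e−e_prev≈1.083375; u=0·1.612525+1/2·5.770582+3/4·1.083375≈3.697822; next y=-2/5·0.387475+3/4·3.697822≈2.618376
n=5: y≈2.618376, sp=2, e=sp−y≈-0.618376; I≈5.152205, D=e−e_prev≈-2.230901; u=0·(-0.618376)+1/2·5.152205+3/4·(-2.230901)≈0.902927; next y=-2/5·2.618376+3/4·0.902927≈-0.370156
n=6: y≈-0.370156, sp=2, e=sp−y≈2.370156; I≈7.522361, D=e−e_prev≈2.988532; u=0·2.370156+1/2·7.522361+3/4·2.988532≈6.002579; next y=-2/5·(-0.370156)+3/4·6.002579≈4.649997
n=7: y≈4.649997, sp=2, e=sp−y≈-2.649997; I≈4.872364, D=e−e_prev≈-5.020152; u=0·(-2.649997)+1/2·4.872364+3/4·(-5.020152)≈-1.328932; next y=-2/5·4.649997+3/4·(-1.328932)≈-2.856698
n=8: y≈-2.856698, sp=2, e=sp−y≈4.856698; I≈9.729062, D=e−e_prev≈7.506695; u=0·4.856698+1/2·9.729062+3/4·7.506695≈10.494552; next y=-2/5·(-2.856698)+3/4·10.494552≈9.013593
n=9: y≈9.013593, sp=2, e=sp−y≈-7.013593; I≈2.715469, D=e−e_prev≈-11.870291; u=0·(-7.013593)+1/2·2.715469+3/4·(-11.870291)≈-7.544984; next y=-2/5·9.013593+3/4·(-7.544984)≈-9.264175
n=10: y≈-9.264175, sp=2, e=sp−y≈11.264175; I≈13.979644, D=e−e_prev≈18.277768; u=0·11.264175+1/2·13.979644+3/4·18.277768≈20.698148; next y=-2/5·(-9.264175)+3/4·20.698148≈19.229281
n=11: y≈19.229281, sp=-2, e=sp−y≈-21.229281; I≈-7.249637, D=e−e_prev≈-32.493456; u=0·(-21.229281)+1/2·(-7.249637)+3/4·(-32.493456)≈-27.994911; next y=-2/5·19.229281+3/4·(-27.994911)≈-28.687896
n=12: y≈-28.687896, sp=-2, e=sp−y≈26.687896; I≈19.438258, D=e−e_prev≈47.917177; u=0·26.687896+1/2·19.438258+3/4·47.917177≈45.657012; next y=-2/5·(-28.687896)+3/4·45.657012≈45.717917
n=13: y≈45.717917, sp=-2, e=sp−y≈-47.717917; I≈-28.279659, D=e−e_prev≈-74.405813; u=0·(-47.717917)+1/2·(-28.279659)+3/4·(-74.405813)≈-69.944189; next y=-2/5·45.717917+3/4·(-69.944189)≈-70.745309
n=14: y≈-70.745309, sp=-2, e=sp−y≈68.745309; I≈40.465650, D=e−e_prev≈116.463226; u=0·68.745309+1/2·40.465650+3/4·116.463226≈107.580245; next y=-2/5·(-70.745309)+3/4·107.580245≈108.983307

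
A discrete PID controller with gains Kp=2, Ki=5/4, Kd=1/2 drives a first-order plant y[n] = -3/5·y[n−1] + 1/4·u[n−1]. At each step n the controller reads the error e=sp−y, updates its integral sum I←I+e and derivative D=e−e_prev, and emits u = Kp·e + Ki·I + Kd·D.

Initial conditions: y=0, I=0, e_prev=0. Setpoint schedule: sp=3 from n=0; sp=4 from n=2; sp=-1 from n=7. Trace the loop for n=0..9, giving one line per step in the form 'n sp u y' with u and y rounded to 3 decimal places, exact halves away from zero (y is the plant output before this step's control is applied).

(exact arithmetic carried between steps; '≈' marks a value shown rounded to 6 d.p. or computed from one; I and e_prev carry over from the previous line; the table rounds u and y to 3 d.p., halves away from zero)
n=0: y=0, sp=3, e=sp−y=3; I=3, D=e−e_prev=3; u=2·3+5/4·3+1/2·3=11.25; next y=-3/5·0+1/4·11.25=2.8125
n=1: y=2.8125, sp=3, e=sp−y=0.1875; I=3.1875, D=e−e_prev=-2.8125; u=2·0.1875+5/4·3.1875+1/2·(-2.8125)=2.953125; next y=-3/5·2.8125+1/4·2.953125≈-0.949219
n=2: y≈-0.949219, sp=4, e=sp−y≈4.949219; I≈8.136719, D=e−e_prev≈4.761719; u=2·4.949219+5/4·8.136719+1/2·4.761719≈22.450195; next y=-3/5·(-0.949219)+1/4·22.450195≈6.182080
n=3: y≈6.182080, sp=4, e=sp−y≈-2.182080; I≈5.954639, D=e−e_prev≈-7.131299; u=2·(-2.182080)+5/4·5.954639+1/2·(-7.131299)≈-0.486511; next y=-3/5·6.182080+1/4·(-0.486511)≈-3.830876
n=4: y≈-3.830876, sp=4, e=sp−y≈7.830876; I≈13.785515, D=e−e_prev≈10.012956; u=2·7.830876+5/4·13.785515+1/2·10.012956≈37.900123; next y=-3/5·(-3.830876)+1/4·37.900123≈11.773556
n=5: y≈11.773556, sp=4, e=sp−y≈-7.773556; I≈6.011958, D=e−e_prev≈-15.604432; u=2·(-7.773556)+5/4·6.011958+1/2·(-15.604432)≈-15.834381; next y=-3/5·11.773556+1/4·(-15.834381)≈-11.022729
n=6: y≈-11.022729, sp=4, e=sp−y≈15.022729; I≈21.034687, D=e−e_prev≈22.796285; u=2·15.022729+5/4·21.034687+1/2·22.796285≈67.736959; next y=-3/5·(-11.022729)+1/4·67.736959≈23.547877
n=7: y≈23.547877, sp=-1, e=sp−y≈-24.547877; I≈-3.513190, D=e−e_prev≈-39.570606; u=2·(-24.547877)+5/4·(-3.513190)+1/2·(-39.570606)≈-73.272545; next y=-3/5·23.547877+1/4·(-73.272545)≈-32.446862
n=8: y≈-32.446862, sp=-1, e=sp−y≈31.446862; I≈27.933673, D=e−e_prev≈55.994740; u=2·31.446862+5/4·27.933673+1/2·55.994740≈125.808185; next y=-3/5·(-32.446862)+1/4·125.808185≈50.920164
n=9: y≈50.920164, sp=-1, e=sp−y≈-51.920164; I≈-23.986491, D=e−e_prev≈-83.367026; u=2·(-51.920164)+5/4·(-23.986491)+1/2·(-83.367026)≈-175.506955; next y=-3/5·50.920164+1/4·(-175.506955)≈-74.428837

0 3 11.250 0.000
1 3 2.953 2.813
2 4 22.450 -0.949
3 4 -0.487 6.182
4 4 37.900 -3.831
5 4 -15.834 11.774
6 4 67.737 -11.023
7 -1 -73.273 23.548
8 -1 125.808 -32.447
9 -1 -175.507 50.920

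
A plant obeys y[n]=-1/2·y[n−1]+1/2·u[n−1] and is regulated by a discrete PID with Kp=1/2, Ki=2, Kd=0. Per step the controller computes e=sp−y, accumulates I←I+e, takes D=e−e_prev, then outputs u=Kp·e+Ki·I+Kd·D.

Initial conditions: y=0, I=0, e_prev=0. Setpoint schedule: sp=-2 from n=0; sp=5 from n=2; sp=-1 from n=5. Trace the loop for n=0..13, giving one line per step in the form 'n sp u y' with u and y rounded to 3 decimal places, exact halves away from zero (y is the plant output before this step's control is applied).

(exact arithmetic carried between steps; '≈' marks a value shown rounded to 6 d.p. or computed from one; I and e_prev carry over from the previous line; the table rounds u and y to 3 d.p., halves away from zero)
n=0: y=0, sp=-2, e=sp−y=-2; I=-2, D=e−e_prev=-2; u=1/2·(-2)+2·(-2)+0·(-2)=-5; next y=-1/2·0+1/2·(-5)=-2.5
n=1: y=-2.5, sp=-2, e=sp−y=0.5; I=-1.5, D=e−e_prev=2.5; u=1/2·0.5+2·(-1.5)+0·2.5=-2.75; next y=-1/2·(-2.5)+1/2·(-2.75)=-0.125
n=2: y=-0.125, sp=5, e=sp−y=5.125; I=3.625, D=e−e_prev=4.625; u=1/2·5.125+2·3.625+0·4.625=9.8125; next y=-1/2·(-0.125)+1/2·9.8125=4.96875
n=3: y=4.96875, sp=5, e=sp−y=0.03125; I=3.65625, D=e−e_prev=-5.09375; u=1/2·0.03125+2·3.65625+0·(-5.09375)=7.328125; next y=-1/2·4.96875+1/2·7.328125≈1.179688
n=4: y≈1.179688, sp=5, e=sp−y≈3.820313; I≈7.476563, D=e−e_prev≈3.789063; u=1/2·3.820313+2·7.476563+0·3.789063≈16.863281; next y=-1/2·1.179688+1/2·16.863281≈7.841797
n=5: y≈7.841797, sp=-1, e=sp−y≈-8.841797; I≈-1.365234, D=e−e_prev≈-12.662109; u=1/2·(-8.841797)+2·(-1.365234)+0·(-12.662109)≈-7.151367; next y=-1/2·7.841797+1/2·(-7.151367)≈-7.496582
n=6: y≈-7.496582, sp=-1, e=sp−y≈6.496582; I≈5.131348, D=e−e_prev≈15.338379; u=1/2·6.496582+2·5.131348+0·15.338379≈13.510986; next y=-1/2·(-7.496582)+1/2·13.510986≈10.503784
n=7: y≈10.503784, sp=-1, e=sp−y≈-11.503784; I≈-6.372437, D=e−e_prev≈-18.000366; u=1/2·(-11.503784)+2·(-6.372437)+0·(-18.000366)≈-18.496765; next y=-1/2·10.503784+1/2·(-18.496765)≈-14.500275
n=8: y≈-14.500275, sp=-1, e=sp−y≈13.500275; I≈7.127838, D=e−e_prev≈25.004059; u=1/2·13.500275+2·7.127838+0·25.004059≈21.005814; next y=-1/2·(-14.500275)+1/2·21.005814≈17.753044
n=9: y≈17.753044, sp=-1, e=sp−y≈-18.753044; I≈-11.625206, D=e−e_prev≈-32.253319; u=1/2·(-18.753044)+2·(-11.625206)+0·(-32.253319)≈-32.626934; next y=-1/2·17.753044+1/2·(-32.626934)≈-25.189989
n=10: y≈-25.189989, sp=-1, e=sp−y≈24.189989; I≈12.564783, D=e−e_prev≈42.943033; u=1/2·24.189989+2·12.564783+0·42.943033≈37.224561; next y=-1/2·(-25.189989)+1/2·37.224561≈31.207275
n=11: y≈31.207275, sp=-1, e=sp−y≈-32.207275; I≈-19.642492, D=e−e_prev≈-56.397264; u=1/2·(-32.207275)+2·(-19.642492)+0·(-56.397264)≈-55.388621; next y=-1/2·31.207275+1/2·(-55.388621)≈-43.297948
n=12: y≈-43.297948, sp=-1, e=sp−y≈42.297948; I≈22.655456, D=e−e_prev≈74.505223; u=1/2·42.297948+2·22.655456+0·74.505223≈66.459886; next y=-1/2·(-43.297948)+1/2·66.459886≈54.878917
n=13: y≈54.878917, sp=-1, e=sp−y≈-55.878917; I≈-33.223461, D=e−e_prev≈-98.176865; u=1/2·(-55.878917)+2·(-33.223461)+0·(-98.176865)≈-94.386381; next y=-1/2·54.878917+1/2·(-94.386381)≈-74.632649

0 -2 -5.000 0.000
1 -2 -2.750 -2.500
2 5 9.813 -0.125
3 5 7.328 4.969
4 5 16.863 1.180
5 -1 -7.151 7.842
6 -1 13.511 -7.497
7 -1 -18.497 10.504
8 -1 21.006 -14.500
9 -1 -32.627 17.753
10 -1 37.225 -25.190
11 -1 -55.389 31.207
12 -1 66.460 -43.298
13 -1 -94.386 54.879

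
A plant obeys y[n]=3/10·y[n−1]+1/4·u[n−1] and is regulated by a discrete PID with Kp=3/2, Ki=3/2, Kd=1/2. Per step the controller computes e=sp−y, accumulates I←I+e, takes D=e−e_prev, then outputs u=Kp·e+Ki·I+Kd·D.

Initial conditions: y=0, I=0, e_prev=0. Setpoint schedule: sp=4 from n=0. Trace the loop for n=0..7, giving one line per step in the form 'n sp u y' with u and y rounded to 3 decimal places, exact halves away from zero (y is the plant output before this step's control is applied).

0 4 14.000 0.000
1 4 5.750 3.500
2 4 11.794 2.488
3 4 9.331 3.695
4 4 11.280 3.441
5 4 10.552 3.852
6 4 11.184 3.794
7 4 10.973 3.934

(exact arithmetic carried between steps; '≈' marks a value shown rounded to 6 d.p. or computed from one; I and e_prev carry over from the previous line; the table rounds u and y to 3 d.p., halves away from zero)
n=0: y=0, sp=4, e=sp−y=4; I=4, D=e−e_prev=4; u=3/2·4+3/2·4+1/2·4=14; next y=3/10·0+1/4·14=3.5
n=1: y=3.5, sp=4, e=sp−y=0.5; I=4.5, D=e−e_prev=-3.5; u=3/2·0.5+3/2·4.5+1/2·(-3.5)=5.75; next y=3/10·3.5+1/4·5.75=2.4875
n=2: y=2.4875, sp=4, e=sp−y=1.5125; I=6.0125, D=e−e_prev=1.0125; u=3/2·1.5125+3/2·6.0125+1/2·1.0125=11.79375; next y=3/10·2.4875+1/4·11.79375≈3.694688
n=3: y≈3.694688, sp=4, e=sp−y≈0.305313; I≈6.317813, D=e−e_prev≈-1.207188; u=3/2·0.305313+3/2·6.317813+1/2·(-1.207188)≈9.331094; next y=3/10·3.694688+1/4·9.331094≈3.441180
n=4: y≈3.441180, sp=4, e=sp−y≈0.558820; I≈6.876633, D=e−e_prev≈0.253508; u=3/2·0.558820+3/2·6.876633+1/2·0.253508≈11.279934; next y=3/10·3.441180+1/4·11.279934≈3.852337
n=5: y≈3.852337, sp=4, e=sp−y≈0.147663; I≈7.024296, D=e−e_prev≈-0.411158; u=3/2·0.147663+3/2·7.024296+1/2·(-0.411158)≈10.552358; next y=3/10·3.852337+1/4·10.552358≈3.793791
n=6: y≈3.793791, sp=4, e=sp−y≈0.206209; I≈7.230505, D=e−e_prev≈0.058546; u=3/2·0.206209+3/2·7.230505+1/2·0.058546≈11.184344; next y=3/10·3.793791+1/4·11.184344≈3.934223
n=7: y≈3.934223, sp=4, e=sp−y≈0.065777; I≈7.296281, D=e−e_prev≈-0.140432; u=3/2·0.065777+3/2·7.296281+1/2·(-0.140432)≈10.972871; next y=3/10·3.934223+1/4·10.972871≈3.923485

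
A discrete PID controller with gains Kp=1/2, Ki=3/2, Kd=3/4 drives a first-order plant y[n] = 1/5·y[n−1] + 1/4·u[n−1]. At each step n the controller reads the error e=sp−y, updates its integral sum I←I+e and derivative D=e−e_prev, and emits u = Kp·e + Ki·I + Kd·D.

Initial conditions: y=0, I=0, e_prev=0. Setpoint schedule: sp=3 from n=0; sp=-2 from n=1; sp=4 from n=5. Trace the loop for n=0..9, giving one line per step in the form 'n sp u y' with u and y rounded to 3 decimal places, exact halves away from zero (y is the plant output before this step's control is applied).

(exact arithmetic carried between steps; '≈' marks a value shown rounded to 6 d.p. or computed from one; I and e_prev carry over from the previous line; the table rounds u and y to 3 d.p., halves away from zero)
n=0: y=0, sp=3, e=sp−y=3; I=3, D=e−e_prev=3; u=1/2·3+3/2·3+3/4·3=8.25; next y=1/5·0+1/4·8.25=2.0625
n=1: y=2.0625, sp=-2, e=sp−y=-4.0625; I=-1.0625, D=e−e_prev=-7.0625; u=1/2·(-4.0625)+3/2·(-1.0625)+3/4·(-7.0625)=-8.921875; next y=1/5·2.0625+1/4·(-8.921875)≈-1.817969
n=2: y≈-1.817969, sp=-2, e=sp−y≈-0.182031; I≈-1.244531, D=e−e_prev≈3.880469; u=1/2·(-0.182031)+3/2·(-1.244531)+3/4·3.880469≈0.952539; next y=1/5·(-1.817969)+1/4·0.952539≈-0.125459
n=3: y≈-0.125459, sp=-2, e=sp−y≈-1.874541; I≈-3.119072, D=e−e_prev≈-1.692510; u=1/2·(-1.874541)+3/2·(-3.119072)+3/4·(-1.692510)≈-6.885261; next y=1/5·(-0.125459)+1/4·(-6.885261)≈-1.746407
n=4: y≈-1.746407, sp=-2, e=sp−y≈-0.253593; I≈-3.372665, D=e−e_prev≈1.620948; u=1/2·(-0.253593)+3/2·(-3.372665)+3/4·1.620948≈-3.970083; next y=1/5·(-1.746407)+1/4·(-3.970083)≈-1.341802
n=5: y≈-1.341802, sp=4, e=sp−y≈5.341802; I≈1.969137, D=e−e_prev≈5.595395; u=1/2·5.341802+3/2·1.969137+3/4·5.595395≈9.821153; next y=1/5·(-1.341802)+1/4·9.821153≈2.186928
n=6: y≈2.186928, sp=4, e=sp−y≈1.813072; I≈3.782209, D=e−e_prev≈-3.528730; u=1/2·1.813072+3/2·3.782209+3/4·(-3.528730)≈3.933302; next y=1/5·2.186928+1/4·3.933302≈1.420711
n=7: y≈1.420711, sp=4, e=sp−y≈2.579289; I≈6.361498, D=e−e_prev≈0.766217; u=1/2·2.579289+3/2·6.361498+3/4·0.766217≈11.406554; next y=1/5·1.420711+1/4·11.406554≈3.135781
n=8: y≈3.135781, sp=4, e=sp−y≈0.864219; I≈7.225717, D=e−e_prev≈-1.715070; u=1/2·0.864219+3/2·7.225717+3/4·(-1.715070)≈9.984383; next y=1/5·3.135781+1/4·9.984383≈3.123252
n=9: y≈3.123252, sp=4, e=sp−y≈0.876748; I≈8.102465, D=e−e_prev≈0.012529; u=1/2·0.876748+3/2·8.102465+3/4·0.012529≈12.601469; next y=1/5·3.123252+1/4·12.601469≈3.775018

0 3 8.250 0.000
1 -2 -8.922 2.063
2 -2 0.953 -1.818
3 -2 -6.885 -0.125
4 -2 -3.970 -1.746
5 4 9.821 -1.342
6 4 3.933 2.187
7 4 11.407 1.421
8 4 9.984 3.136
9 4 12.601 3.123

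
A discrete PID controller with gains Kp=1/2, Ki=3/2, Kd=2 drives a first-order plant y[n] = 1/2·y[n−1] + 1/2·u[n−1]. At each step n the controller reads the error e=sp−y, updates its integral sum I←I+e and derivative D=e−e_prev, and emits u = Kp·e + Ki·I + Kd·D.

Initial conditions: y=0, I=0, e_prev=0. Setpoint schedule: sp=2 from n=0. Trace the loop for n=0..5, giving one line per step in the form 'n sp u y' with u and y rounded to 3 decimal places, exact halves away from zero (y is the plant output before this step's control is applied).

0 2 8.000 0.000
1 2 -9.000 4.000
2 2 22.000 -2.500
3 2 -33.250 9.750
4 2 65.625 -11.750
5 2 -111.500 26.938

(exact arithmetic carried between steps; '≈' marks a value shown rounded to 6 d.p. or computed from one; I and e_prev carry over from the previous line; the table rounds u and y to 3 d.p., halves away from zero)
n=0: y=0, sp=2, e=sp−y=2; I=2, D=e−e_prev=2; u=1/2·2+3/2·2+2·2=8; next y=1/2·0+1/2·8=4
n=1: y=4, sp=2, e=sp−y=-2; I=0, D=e−e_prev=-4; u=1/2·(-2)+3/2·0+2·(-4)=-9; next y=1/2·4+1/2·(-9)=-2.5
n=2: y=-2.5, sp=2, e=sp−y=4.5; I=4.5, D=e−e_prev=6.5; u=1/2·4.5+3/2·4.5+2·6.5=22; next y=1/2·(-2.5)+1/2·22=9.75
n=3: y=9.75, sp=2, e=sp−y=-7.75; I=-3.25, D=e−e_prev=-12.25; u=1/2·(-7.75)+3/2·(-3.25)+2·(-12.25)=-33.25; next y=1/2·9.75+1/2·(-33.25)=-11.75
n=4: y=-11.75, sp=2, e=sp−y=13.75; I=10.5, D=e−e_prev=21.5; u=1/2·13.75+3/2·10.5+2·21.5=65.625; next y=1/2·(-11.75)+1/2·65.625=26.9375
n=5: y=26.9375, sp=2, e=sp−y=-24.9375; I=-14.4375, D=e−e_prev=-38.6875; u=1/2·(-24.9375)+3/2·(-14.4375)+2·(-38.6875)=-111.5; next y=1/2·26.9375+1/2·(-111.5)=-42.28125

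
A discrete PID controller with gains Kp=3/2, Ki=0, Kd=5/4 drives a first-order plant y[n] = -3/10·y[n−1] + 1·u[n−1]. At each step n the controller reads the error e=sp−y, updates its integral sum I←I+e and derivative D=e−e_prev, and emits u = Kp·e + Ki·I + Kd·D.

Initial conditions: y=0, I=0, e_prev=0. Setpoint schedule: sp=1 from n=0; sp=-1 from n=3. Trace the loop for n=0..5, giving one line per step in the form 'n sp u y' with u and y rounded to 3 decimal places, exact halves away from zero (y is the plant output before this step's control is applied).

(exact arithmetic carried between steps; '≈' marks a value shown rounded to 6 d.p. or computed from one; I and e_prev carry over from the previous line; the table rounds u and y to 3 d.p., halves away from zero)
n=0: y=0, sp=1, e=sp−y=1; I=1, D=e−e_prev=1; u=3/2·1+0·1+5/4·1=2.75; next y=-3/10·0+1·2.75=2.75
n=1: y=2.75, sp=1, e=sp−y=-1.75; I=-0.75, D=e−e_prev=-2.75; u=3/2·(-1.75)+0·(-0.75)+5/4·(-2.75)=-6.0625; next y=-3/10·2.75+1·(-6.0625)=-6.8875
n=2: y=-6.8875, sp=1, e=sp−y=7.8875; I=7.1375, D=e−e_prev=9.6375; u=3/2·7.8875+0·7.1375+5/4·9.6375=23.878125; next y=-3/10·(-6.8875)+1·23.878125=25.944375
n=3: y=25.944375, sp=-1, e=sp−y=-26.944375; I=-19.806875, D=e−e_prev=-34.831875; u=3/2·(-26.944375)+0·(-19.806875)+5/4·(-34.831875)≈-83.956406; next y=-3/10·25.944375+1·(-83.956406)≈-91.739719
n=4: y≈-91.739719, sp=-1, e=sp−y≈90.739719; I≈70.932844, D=e−e_prev≈117.684094; u=3/2·90.739719+0·70.932844+5/4·117.684094≈283.214695; next y=-3/10·(-91.739719)+1·283.214695≈310.736611
n=5: y≈310.736611, sp=-1, e=sp−y≈-311.736611; I≈-240.803767, D=e−e_prev≈-402.476330; u=3/2·(-311.736611)+0·(-240.803767)+5/4·(-402.476330)≈-970.700329; next y=-3/10·310.736611+1·(-970.700329)≈-1063.921312

0 1 2.750 0.000
1 1 -6.063 2.750
2 1 23.878 -6.888
3 -1 -83.956 25.944
4 -1 283.215 -91.740
5 -1 -970.700 310.737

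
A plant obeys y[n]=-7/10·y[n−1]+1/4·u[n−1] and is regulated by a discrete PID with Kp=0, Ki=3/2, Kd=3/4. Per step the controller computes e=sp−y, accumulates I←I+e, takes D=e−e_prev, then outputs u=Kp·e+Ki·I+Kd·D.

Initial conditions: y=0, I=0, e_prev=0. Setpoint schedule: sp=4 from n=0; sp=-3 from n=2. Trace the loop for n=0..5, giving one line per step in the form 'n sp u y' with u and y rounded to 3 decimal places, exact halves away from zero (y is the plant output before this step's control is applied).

(exact arithmetic carried between steps; '≈' marks a value shown rounded to 6 d.p. or computed from one; I and e_prev carry over from the previous line; the table rounds u and y to 3 d.p., halves away from zero)
n=0: y=0, sp=4, e=sp−y=4; I=4, D=e−e_prev=4; u=0·4+3/2·4+3/4·4=9; next y=-7/10·0+1/4·9=2.25
n=1: y=2.25, sp=4, e=sp−y=1.75; I=5.75, D=e−e_prev=-2.25; u=0·1.75+3/2·5.75+3/4·(-2.25)=6.9375; next y=-7/10·2.25+1/4·6.9375=0.159375
n=2: y=0.159375, sp=-3, e=sp−y=-3.159375; I=2.590625, D=e−e_prev=-4.909375; u=0·(-3.159375)+3/2·2.590625+3/4·(-4.909375)≈0.203906; next y=-7/10·0.159375+1/4·0.203906≈-0.060586
n=3: y≈-0.060586, sp=-3, e=sp−y≈-2.939414; I≈-0.348789, D=e−e_prev≈0.219961; u=0·(-2.939414)+3/2·(-0.348789)+3/4·0.219961≈-0.358213; next y=-7/10·(-0.060586)+1/4·(-0.358213)≈-0.047143
n=4: y≈-0.047143, sp=-3, e=sp−y≈-2.952857; I≈-3.301646, D=e−e_prev≈-0.013443; u=0·(-2.952857)+3/2·(-3.301646)+3/4·(-0.013443)≈-4.962551; next y=-7/10·(-0.047143)+1/4·(-4.962551)≈-1.207638
n=5: y≈-1.207638, sp=-3, e=sp−y≈-1.792362; I≈-5.094008, D=e−e_prev≈1.160495; u=0·(-1.792362)+3/2·(-5.094008)+3/4·1.160495≈-6.770642; next y=-7/10·(-1.207638)+1/4·(-6.770642)≈-0.847314

0 4 9.000 0.000
1 4 6.938 2.250
2 -3 0.204 0.159
3 -3 -0.358 -0.061
4 -3 -4.963 -0.047
5 -3 -6.771 -1.208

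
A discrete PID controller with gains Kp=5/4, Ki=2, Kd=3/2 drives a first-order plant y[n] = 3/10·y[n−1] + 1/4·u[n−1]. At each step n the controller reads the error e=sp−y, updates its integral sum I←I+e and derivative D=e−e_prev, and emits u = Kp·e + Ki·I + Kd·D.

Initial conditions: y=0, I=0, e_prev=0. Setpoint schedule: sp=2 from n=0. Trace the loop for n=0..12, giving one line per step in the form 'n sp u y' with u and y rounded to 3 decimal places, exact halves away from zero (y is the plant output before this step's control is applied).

(exact arithmetic carried between steps; '≈' marks a value shown rounded to 6 d.p. or computed from one; I and e_prev carry over from the previous line; the table rounds u and y to 3 d.p., halves away from zero)
n=0: y=0, sp=2, e=sp−y=2; I=2, D=e−e_prev=2; u=5/4·2+2·2+3/2·2=9.5; next y=3/10·0+1/4·9.5=2.375
n=1: y=2.375, sp=2, e=sp−y=-0.375; I=1.625, D=e−e_prev=-2.375; u=5/4·(-0.375)+2·1.625+3/2·(-2.375)=-0.78125; next y=3/10·2.375+1/4·(-0.78125)≈0.517188
n=2: y≈0.517188, sp=2, e=sp−y≈1.482813; I≈3.107813, D=e−e_prev≈1.857813; u=5/4·1.482813+2·3.107813+3/2·1.857813≈10.855859; next y=3/10·0.517188+1/4·10.855859≈2.869121
n=3: y≈2.869121, sp=2, e=sp−y≈-0.869121; I≈2.238691, D=e−e_prev≈-2.351934; u=5/4·(-0.869121)+2·2.238691+3/2·(-2.351934)≈-0.136919; next y=3/10·2.869121+1/4·(-0.136919)≈0.826507
n=4: y≈0.826507, sp=2, e=sp−y≈1.173493; I≈3.412185, D=e−e_prev≈2.042615; u=5/4·1.173493+2·3.412185+3/2·2.042615≈11.355158; next y=3/10·0.826507+1/4·11.355158≈3.086742
n=5: y≈3.086742, sp=2, e=sp−y≈-1.086742; I≈2.325443, D=e−e_prev≈-2.260235; u=5/4·(-1.086742)+2·2.325443+3/2·(-2.260235)≈-0.097893; next y=3/10·3.086742+1/4·(-0.097893)≈0.901549
n=6: y≈0.901549, sp=2, e=sp−y≈1.098451; I≈3.423894, D=e−e_prev≈2.185192; u=5/4·1.098451+2·3.423894+3/2·2.185192≈11.498640; next y=3/10·0.901549+1/4·11.498640≈3.145125
n=7: y≈3.145125, sp=2, e=sp−y≈-1.145125; I≈2.278769, D=e−e_prev≈-2.243575; u=5/4·(-1.145125)+2·2.278769+3/2·(-2.243575)≈-0.239230; next y=3/10·3.145125+1/4·(-0.239230)≈0.883730
n=8: y≈0.883730, sp=2, e=sp−y≈1.116270; I≈3.395039, D=e−e_prev≈2.261395; u=5/4·1.116270+2·3.395039+3/2·2.261395≈11.577509; next y=3/10·0.883730+1/4·11.577509≈3.159496
n=9: y≈3.159496, sp=2, e=sp−y≈-1.159496; I≈2.235543, D=e−e_prev≈-2.275766; u=5/4·(-1.159496)+2·2.235543+3/2·(-2.275766)≈-0.391933; next y=3/10·3.159496+1/4·(-0.391933)≈0.849866
n=10: y≈0.849866, sp=2, e=sp−y≈1.150134; I≈3.385678, D=e−e_prev≈2.309631; u=5/4·1.150134+2·3.385678+3/2·2.309631≈11.673470; next y=3/10·0.849866+1/4·11.673470≈3.173327
n=11: y≈3.173327, sp=2, e=sp−y≈-1.173327; I≈2.212351, D=e−e_prev≈-2.323462; u=5/4·(-1.173327)+2·2.212351+3/2·(-2.323462)≈-0.527150; next y=3/10·3.173327+1/4·(-0.527150)≈0.820211
n=12: y≈0.820211, sp=2, e=sp−y≈1.179789; I≈3.392140, D=e−e_prev≈2.353116; u=5/4·1.179789+2·3.392140+3/2·2.353116≈11.788691; next y=3/10·0.820211+1/4·11.788691≈3.193236

0 2 9.500 0.000
1 2 -0.781 2.375
2 2 10.856 0.517
3 2 -0.137 2.869
4 2 11.355 0.827
5 2 -0.098 3.087
6 2 11.499 0.902
7 2 -0.239 3.145
8 2 11.578 0.884
9 2 -0.392 3.159
10 2 11.673 0.850
11 2 -0.527 3.173
12 2 11.789 0.820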